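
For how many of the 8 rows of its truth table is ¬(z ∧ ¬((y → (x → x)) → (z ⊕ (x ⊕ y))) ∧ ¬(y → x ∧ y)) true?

x  y  z  |  (x → x)  (y → (x → x))  (x ⊕ y)  (z ⊕ (x ⊕ y))  (x ∧ y)  (y → (x ∧ y))  ¬(y → (x ∧ y))  φ
T  T  T  |     T           T           F           T           T           T              F         T
T  T  F  |     T           T           F           F           T           T              F         T
T  F  T  |     T           T           T           F           F           T              F         T
T  F  F  |     T           T           T           T           F           T              F         T
F  T  T  |     T           T           T           F           F           F              T         F
F  T  F  |     T           T           T           T           F           F              T         T
F  F  T  |     T           T           F           T           F           T              F         T
F  F  F  |     T           T           F           F           F           T              F         T
The formula is true on 7 of the 8 rows.

7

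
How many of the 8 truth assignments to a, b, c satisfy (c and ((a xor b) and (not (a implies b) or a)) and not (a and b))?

a | b | c || φ
T | T | T || F
T | T | F || F
T | F | T || T
T | F | F || F
F | T | T || F
F | T | F || F
F | F | T || F
F | F | F || F
The formula is true on 1 of the 8 rows.

1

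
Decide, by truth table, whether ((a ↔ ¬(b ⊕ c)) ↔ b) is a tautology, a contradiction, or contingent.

a | b | c || ((a ↔ ¬(b ⊕ c)) ↔ b)
0 | 0 | 0 ||          1          
0 | 0 | 1 ||          0          
0 | 1 | 0 ||          1          
0 | 1 | 1 ||          0          
1 | 0 | 0 ||          0          
1 | 0 | 1 ||          1          
1 | 1 | 0 ||          0          
1 | 1 | 1 ||          1          
4 of 8 rows are 1, so the formula is contingent.

contingent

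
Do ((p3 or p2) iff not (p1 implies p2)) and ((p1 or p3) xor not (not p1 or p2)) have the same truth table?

not equivalent

p1 | p2 | p3 || φ | ψ
T  | T  | T  || F | T
T  | T  | F  || F | T
T  | F  | T  || T | F
T  | F  | F  || F | F
F  | T  | T  || F | T
F  | T  | F  || F | F
F  | F  | T  || F | T
F  | F  | F  || T | F
The columns differ at p1=T, p2=T, p3=T (φ=F, ψ=T), so they are not equivalent.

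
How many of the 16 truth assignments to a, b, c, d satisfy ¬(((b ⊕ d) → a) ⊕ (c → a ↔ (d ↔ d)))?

a  b  c  d  |  φ
T  T  T  T  |  T
T  T  T  F  |  T
T  T  F  T  |  T
T  T  F  F  |  T
T  F  T  T  |  T
T  F  T  F  |  T
T  F  F  T  |  T
T  F  F  F  |  T
F  T  T  T  |  F
F  T  T  F  |  T
F  T  F  T  |  T
F  T  F  F  |  F
F  F  T  T  |  T
F  F  T  F  |  F
F  F  F  T  |  F
F  F  F  F  |  T
The formula is true on 12 of the 16 rows.

12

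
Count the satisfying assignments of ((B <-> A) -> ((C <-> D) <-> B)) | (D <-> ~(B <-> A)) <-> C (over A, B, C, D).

  A   |   B   |   C   |   D   || (B <-> A) | (C <-> D) | ((C <-> D) <-> B) | ~(B <-> A) | (D <-> ~(B <-> A)) |   φ  
 True |  True |  True |  True ||    True   |    True   |        True       |   False    |       False        |  True
 True |  True |  True | False ||    True   |   False   |       False       |   False    |        True        |  True
 True |  True | False |  True ||    True   |   False   |       False       |   False    |       False        |  True
 True |  True | False | False ||    True   |    True   |        True       |   False    |        True        | False
 True | False |  True |  True ||   False   |    True   |       False       |    True    |        True        |  True
 True | False |  True | False ||   False   |   False   |        True       |    True    |       False        |  True
 True | False | False |  True ||   False   |   False   |        True       |    True    |        True        | False
 True | False | False | False ||   False   |    True   |       False       |    True    |       False        | False
False |  True |  True |  True ||   False   |    True   |        True       |    True    |        True        |  True
False |  True |  True | False ||   False   |   False   |       False       |    True    |       False        |  True
False |  True | False |  True ||   False   |   False   |       False       |    True    |        True        | False
False |  True | False | False ||   False   |    True   |        True       |    True    |       False        | False
False | False |  True |  True ||    True   |    True   |       False       |   False    |       False        | False
False | False |  True | False ||    True   |   False   |        True       |   False    |        True        |  True
False | False | False |  True ||    True   |   False   |        True       |   False    |       False        | False
False | False | False | False ||    True   |    True   |       False       |   False    |        True        | False
The formula is true on 8 of the 16 rows.

8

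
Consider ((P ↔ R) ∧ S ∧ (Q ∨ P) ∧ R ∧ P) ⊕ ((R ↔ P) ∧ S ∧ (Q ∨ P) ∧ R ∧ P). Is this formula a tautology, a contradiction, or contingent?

  P   |   Q   |   R   |   S   | (P ↔ R) | (Q ∨ P) | ((Q ∨ P) ∧ R) | (R ↔ P) |   φ  
----- | ----- | ----- | ----- | ------- | ------- | ------------- | ------- | -----
False | False | False | False |   True  |  False  |     False     |   True  | False
False | False | False |  True |   True  |  False  |     False     |   True  | False
False | False |  True | False |  False  |  False  |     False     |  False  | False
False | False |  True |  True |  False  |  False  |     False     |  False  | False
False |  True | False | False |   True  |   True  |     False     |   True  | False
False |  True | False |  True |   True  |   True  |     False     |   True  | False
False |  True |  True | False |  False  |   True  |      True     |  False  | False
False |  True |  True |  True |  False  |   True  |      True     |  False  | False
 True | False | False | False |  False  |   True  |     False     |  False  | False
 True | False | False |  True |  False  |   True  |     False     |  False  | False
 True | False |  True | False |   True  |   True  |      True     |   True  | False
 True | False |  True |  True |   True  |   True  |      True     |   True  | False
 True |  True | False | False |  False  |   True  |     False     |  False  | False
 True |  True | False |  True |  False  |   True  |     False     |  False  | False
 True |  True |  True | False |   True  |   True  |      True     |   True  | False
 True |  True |  True |  True |   True  |   True  |      True     |   True  | False
Every row is False, so the formula is a contradiction.

contradiction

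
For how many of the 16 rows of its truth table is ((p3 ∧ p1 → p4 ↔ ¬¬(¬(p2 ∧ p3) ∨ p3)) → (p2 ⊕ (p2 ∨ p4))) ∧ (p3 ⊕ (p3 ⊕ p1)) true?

p1 | p2 | p3 | p4 || (p3 ∧ p1) | ((p3 ∧ p1) → p4) | (p2 ∧ p3) | ¬(p2 ∧ p3) | (¬(p2 ∧ p3) ∨ p3) | ¬(¬(p2 ∧ p3) ∨ p3) | ¬¬(¬(p2 ∧ p3) ∨ p3) | (p2 ∨ p4) | (p2 ⊕ (p2 ∨ p4)) | (p3 ⊕ p1) | (p3 ⊕ (p3 ⊕ p1)) | φ
T  | T  | T  | T  ||     T     |        T         |     T     |     F      |         T         |         F          |          T          |     T     |        F         |     F     |        T         | F
T  | T  | T  | F  ||     T     |        F         |     T     |     F      |         T         |         F          |          T          |     T     |        F         |     F     |        T         | T
T  | T  | F  | T  ||     F     |        T         |     F     |     T      |         T         |         F          |          T          |     T     |        F         |     T     |        T         | F
T  | T  | F  | F  ||     F     |        T         |     F     |     T      |         T         |         F          |          T          |     T     |        F         |     T     |        T         | F
T  | F  | T  | T  ||     T     |        T         |     F     |     T      |         T         |         F          |          T          |     T     |        T         |     F     |        T         | T
T  | F  | T  | F  ||     T     |        F         |     F     |     T      |         T         |         F          |          T          |     F     |        F         |     F     |        T         | T
T  | F  | F  | T  ||     F     |        T         |     F     |     T      |         T         |         F          |          T          |     T     |        T         |     T     |        T         | T
T  | F  | F  | F  ||     F     |        T         |     F     |     T      |         T         |         F          |          T          |     F     |        F         |     T     |        T         | F
F  | T  | T  | T  ||     F     |        T         |     T     |     F      |         T         |         F          |          T          |     T     |        F         |     T     |        F         | F
F  | T  | T  | F  ||     F     |        T         |     T     |     F      |         T         |         F          |          T          |     T     |        F         |     T     |        F         | F
F  | T  | F  | T  ||     F     |        T         |     F     |     T      |         T         |         F          |          T          |     T     |        F         |     F     |        F         | F
F  | T  | F  | F  ||     F     |        T         |     F     |     T      |         T         |         F          |          T          |     T     |        F         |     F     |        F         | F
F  | F  | T  | T  ||     F     |        T         |     F     |     T      |         T         |         F          |          T          |     T     |        T         |     T     |        F         | F
F  | F  | T  | F  ||     F     |        T         |     F     |     T      |         T         |         F          |          T          |     F     |        F         |     T     |        F         | F
F  | F  | F  | T  ||     F     |        T         |     F     |     T      |         T         |         F          |          T          |     T     |        T         |     F     |        F         | F
F  | F  | F  | F  ||     F     |        T         |     F     |     T      |         T         |         F          |          T          |     F     |        F         |     F     |        F         | F
The formula is true on 4 of the 16 rows.

4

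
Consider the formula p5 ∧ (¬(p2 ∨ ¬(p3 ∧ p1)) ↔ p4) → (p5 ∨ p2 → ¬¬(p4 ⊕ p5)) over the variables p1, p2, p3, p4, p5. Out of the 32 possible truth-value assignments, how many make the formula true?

31

p1 | p2 | p3 | p4 | p5 | φ
-- | -- | -- | -- | -- | -
1  | 1  | 1  | 1  | 1  | 1
1  | 1  | 1  | 1  | 0  | 1
1  | 1  | 1  | 0  | 1  | 1
1  | 1  | 1  | 0  | 0  | 1
1  | 1  | 0  | 1  | 1  | 1
1  | 1  | 0  | 1  | 0  | 1
1  | 1  | 0  | 0  | 1  | 1
1  | 1  | 0  | 0  | 0  | 1
1  | 0  | 1  | 1  | 1  | 0
1  | 0  | 1  | 1  | 0  | 1
1  | 0  | 1  | 0  | 1  | 1
1  | 0  | 1  | 0  | 0  | 1
1  | 0  | 0  | 1  | 1  | 1
1  | 0  | 0  | 1  | 0  | 1
1  | 0  | 0  | 0  | 1  | 1
1  | 0  | 0  | 0  | 0  | 1
0  | 1  | 1  | 1  | 1  | 1
0  | 1  | 1  | 1  | 0  | 1
0  | 1  | 1  | 0  | 1  | 1
0  | 1  | 1  | 0  | 0  | 1
0  | 1  | 0  | 1  | 1  | 1
0  | 1  | 0  | 1  | 0  | 1
0  | 1  | 0  | 0  | 1  | 1
0  | 1  | 0  | 0  | 0  | 1
0  | 0  | 1  | 1  | 1  | 1
0  | 0  | 1  | 1  | 0  | 1
0  | 0  | 1  | 0  | 1  | 1
0  | 0  | 1  | 0  | 0  | 1
0  | 0  | 0  | 1  | 1  | 1
0  | 0  | 0  | 1  | 0  | 1
0  | 0  | 0  | 0  | 1  | 1
0  | 0  | 0  | 0  | 0  | 1
The formula is true on 31 of the 32 rows.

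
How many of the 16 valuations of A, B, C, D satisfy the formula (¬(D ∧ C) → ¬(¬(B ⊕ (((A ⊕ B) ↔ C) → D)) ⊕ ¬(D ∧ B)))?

A  B  C  D  |  (D ∧ C)  ¬(D ∧ C)  (A ⊕ B)  ((A ⊕ B) ↔ C)  (((A ⊕ B) ↔ C) → D)  (B ⊕ (((A ⊕ B) ↔ C) → D))  ¬(B ⊕ (((A ⊕ B) ↔ C) → D))  (D ∧ B)  ¬(D ∧ B)  φ
F  F  F  F  |     F        T         F           T                 F                       F                          T                  F        T      T
F  F  F  T  |     F        T         F           T                 T                       T                          F                  F        T      F
F  F  T  F  |     F        T         F           F                 T                       T                          F                  F        T      F
F  F  T  T  |     T        F         F           F                 T                       T                          F                  F        T      T
F  T  F  F  |     F        T         T           F                 T                       F                          T                  F        T      T
F  T  F  T  |     F        T         T           F                 T                       F                          T                  T        F      F
F  T  T  F  |     F        T         T           T                 F                       T                          F                  F        T      F
F  T  T  T  |     T        F         T           T                 T                       F                          T                  T        F      T
T  F  F  F  |     F        T         T           F                 T                       T                          F                  F        T      F
T  F  F  T  |     F        T         T           F                 T                       T                          F                  F        T      F
T  F  T  F  |     F        T         T           T                 F                       F                          T                  F        T      T
T  F  T  T  |     T        F         T           T                 T                       T                          F                  F        T      T
T  T  F  F  |     F        T         F           T                 F                       T                          F                  F        T      F
T  T  F  T  |     F        T         F           T                 T                       F                          T                  T        F      F
T  T  T  F  |     F        T         F           F                 T                       F                          T                  F        T      T
T  T  T  T  |     T        F         F           F                 T                       F                          T                  T        F      T
The formula is true on 8 of the 16 rows.

8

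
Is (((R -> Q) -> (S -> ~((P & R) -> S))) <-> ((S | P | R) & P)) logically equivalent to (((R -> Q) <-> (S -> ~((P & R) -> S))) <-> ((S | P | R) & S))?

P | Q | R | S | φ | ψ
- | - | - | - | - | -
T | T | T | T | F | F
T | T | T | F | T | F
T | T | F | T | F | F
T | T | F | F | T | F
T | F | T | T | T | T
T | F | T | F | T | T
T | F | F | T | F | F
T | F | F | F | T | F
F | T | T | T | T | F
F | T | T | F | F | F
F | T | F | T | T | F
F | T | F | F | F | F
F | F | T | T | F | T
F | F | T | F | F | T
F | F | F | T | T | F
F | F | F | F | F | F
The columns differ at P=T, Q=T, R=T, S=F (φ=T, ψ=F), so they are not equivalent.

not equivalent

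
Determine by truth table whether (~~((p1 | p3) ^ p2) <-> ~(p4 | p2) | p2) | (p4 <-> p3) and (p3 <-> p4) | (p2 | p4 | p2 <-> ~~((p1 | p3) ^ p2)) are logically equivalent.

p1  p2  p3  p4  |  φ  ψ
T   T   T   T   |  T  T
T   T   T   F   |  F  F
T   T   F   T   |  F  F
T   T   F   F   |  T  T
T   F   T   T   |  T  T
T   F   T   F   |  T  F
T   F   F   T   |  F  T
T   F   F   F   |  T  T
F   T   T   T   |  T  T
F   T   T   F   |  F  F
F   T   F   T   |  T  T
F   T   F   F   |  T  T
F   F   T   T   |  T  T
F   F   T   F   |  T  F
F   F   F   T   |  T  F
F   F   F   F   |  T  T
The columns differ at p1=T, p2=F, p3=T, p4=F (φ=T, ψ=F), so they are not equivalent.

not equivalent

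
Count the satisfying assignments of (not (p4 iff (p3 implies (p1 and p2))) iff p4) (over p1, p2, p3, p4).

6

p1 | p2 | p3 | p4 | (p1 and p2) | (p3 implies (p1 and p2)) | φ
-- | -- | -- | -- | ----------- | ------------------------ | -
F  | F  | F  | F  |      F      |            T             | F
F  | F  | F  | T  |      F      |            T             | F
F  | F  | T  | F  |      F      |            F             | T
F  | F  | T  | T  |      F      |            F             | T
F  | T  | F  | F  |      F      |            T             | F
F  | T  | F  | T  |      F      |            T             | F
F  | T  | T  | F  |      F      |            F             | T
F  | T  | T  | T  |      F      |            F             | T
T  | F  | F  | F  |      F      |            T             | F
T  | F  | F  | T  |      F      |            T             | F
T  | F  | T  | F  |      F      |            F             | T
T  | F  | T  | T  |      F      |            F             | T
T  | T  | F  | F  |      T      |            T             | F
T  | T  | F  | T  |      T      |            T             | F
T  | T  | T  | F  |      T      |            T             | F
T  | T  | T  | T  |      T      |            T             | F
The formula is true on 6 of the 16 rows.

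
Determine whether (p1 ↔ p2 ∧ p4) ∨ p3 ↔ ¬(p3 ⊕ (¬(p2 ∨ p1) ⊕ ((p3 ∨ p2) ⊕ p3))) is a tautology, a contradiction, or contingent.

p1 | p2 | p3 | p4 || (p2 ∧ p4) | (p1 ↔ (p2 ∧ p4)) | ((p1 ↔ (p2 ∧ p4)) ∨ p3) | (p2 ∨ p1) | ¬(p2 ∨ p1) | (p3 ∨ p2) | ((p3 ∨ p2) ⊕ p3) | φ
T  | T  | T  | T  ||     T     |        T         |            T            |     T     |     F      |     T     |        F         | F
T  | T  | T  | F  ||     F     |        F         |            T            |     T     |     F      |     T     |        F         | F
T  | T  | F  | T  ||     T     |        T         |            T            |     T     |     F      |     T     |        T         | F
T  | T  | F  | F  ||     F     |        F         |            F            |     T     |     F      |     T     |        T         | T
T  | F  | T  | T  ||     F     |        F         |            T            |     T     |     F      |     T     |        F         | F
T  | F  | T  | F  ||     F     |        F         |            T            |     T     |     F      |     T     |        F         | F
T  | F  | F  | T  ||     F     |        F         |            F            |     T     |     F      |     F     |        F         | F
T  | F  | F  | F  ||     F     |        F         |            F            |     T     |     F      |     F     |        F         | F
F  | T  | T  | T  ||     T     |        F         |            T            |     T     |     F      |     T     |        F         | F
F  | T  | T  | F  ||     F     |        T         |            T            |     T     |     F      |     T     |        F         | F
F  | T  | F  | T  ||     T     |        F         |            F            |     T     |     F      |     T     |        T         | T
F  | T  | F  | F  ||     F     |        T         |            T            |     T     |     F      |     T     |        T         | F
F  | F  | T  | T  ||     F     |        T         |            T            |     F     |     T      |     T     |        F         | T
F  | F  | T  | F  ||     F     |        T         |            T            |     F     |     T      |     T     |        F         | T
F  | F  | F  | T  ||     F     |        T         |            T            |     F     |     T      |     F     |        F         | F
F  | F  | F  | F  ||     F     |        T         |            T            |     F     |     T      |     F     |        F         | F
4 of 16 rows are T, so the formula is contingent.

contingent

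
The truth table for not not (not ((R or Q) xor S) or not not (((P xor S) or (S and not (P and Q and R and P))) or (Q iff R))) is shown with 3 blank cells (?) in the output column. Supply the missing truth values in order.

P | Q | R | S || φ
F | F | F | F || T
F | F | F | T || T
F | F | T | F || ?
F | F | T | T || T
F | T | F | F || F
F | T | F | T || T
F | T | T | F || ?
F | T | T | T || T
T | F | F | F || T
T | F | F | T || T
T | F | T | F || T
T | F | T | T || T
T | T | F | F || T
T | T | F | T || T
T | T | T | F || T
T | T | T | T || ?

Row 3: (not ((R or Q) xor S) or not not (((P xor S) or (S and not (P and Q and R and P))) or (Q iff R))) = F, not (not ((R or Q) xor S) or not not (((P xor S) or (S and not (P and Q and R and P))) or (Q iff R))) = T, so the formula = F.
Row 7: (not ((R or Q) xor S) or not not (((P xor S) or (S and not (P and Q and R and P))) or (Q iff R))) = T, not (not ((R or Q) xor S) or not not (((P xor S) or (S and not (P and Q and R and P))) or (Q iff R))) = F, so the formula = T.
Row 16: (not ((R or Q) xor S) or not not (((P xor S) or (S and not (P and Q and R and P))) or (Q iff R))) = T, not (not ((R or Q) xor S) or not not (((P xor S) or (S and not (P and Q and R and P))) or (Q iff R))) = F, so the formula = T.

F, T, T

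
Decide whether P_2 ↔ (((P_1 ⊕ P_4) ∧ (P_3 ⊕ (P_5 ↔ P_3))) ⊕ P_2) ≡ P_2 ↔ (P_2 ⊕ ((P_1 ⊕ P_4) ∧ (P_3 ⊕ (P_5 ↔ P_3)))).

equivalent

 P_1    P_2    P_3    P_4    P_5   |    φ      ψ  
False  False  False  False  False  |   True   True
False  False  False  False   True  |   True   True
False  False  False   True  False  |  False  False
False  False  False   True   True  |   True   True
False  False   True  False  False  |   True   True
False  False   True  False   True  |   True   True
False  False   True   True  False  |  False  False
False  False   True   True   True  |   True   True
False   True  False  False  False  |   True   True
False   True  False  False   True  |   True   True
False   True  False   True  False  |  False  False
False   True  False   True   True  |   True   True
False   True   True  False  False  |   True   True
False   True   True  False   True  |   True   True
False   True   True   True  False  |  False  False
False   True   True   True   True  |   True   True
 True  False  False  False  False  |  False  False
 True  False  False  False   True  |   True   True
 True  False  False   True  False  |   True   True
 True  False  False   True   True  |   True   True
 True  False   True  False  False  |  False  False
 True  False   True  False   True  |   True   True
 True  False   True   True  False  |   True   True
 True  False   True   True   True  |   True   True
 True   True  False  False  False  |  False  False
 True   True  False  False   True  |   True   True
 True   True  False   True  False  |   True   True
 True   True  False   True   True  |   True   True
 True   True   True  False  False  |  False  False
 True   True   True  False   True  |   True   True
 True   True   True   True  False  |   True   True
 True   True   True   True   True  |   True   True
The columns for φ and ψ agree on every row, so they are logically equivalent.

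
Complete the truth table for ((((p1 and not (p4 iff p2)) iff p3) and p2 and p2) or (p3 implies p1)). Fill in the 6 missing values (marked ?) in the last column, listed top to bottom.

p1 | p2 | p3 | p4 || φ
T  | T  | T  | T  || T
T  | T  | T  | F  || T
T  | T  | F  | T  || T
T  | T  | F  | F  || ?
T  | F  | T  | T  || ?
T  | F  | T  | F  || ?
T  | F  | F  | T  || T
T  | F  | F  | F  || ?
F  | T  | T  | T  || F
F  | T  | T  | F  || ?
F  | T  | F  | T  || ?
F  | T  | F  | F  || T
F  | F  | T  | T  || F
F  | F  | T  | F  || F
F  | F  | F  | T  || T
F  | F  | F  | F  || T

T, T, T, T, F, T

Row p1=T, p2=T, p3=F, p4=F: (((p1 and not (p4 iff p2)) iff p3) and p2 and p2) = F, (p3 implies p1) = T, so the formula = T.
Row p1=T, p2=F, p3=T, p4=T: (((p1 and not (p4 iff p2)) iff p3) and p2 and p2) = F, (p3 implies p1) = T, so the formula = T.
Row p1=T, p2=F, p3=T, p4=F: (((p1 and not (p4 iff p2)) iff p3) and p2 and p2) = F, (p3 implies p1) = T, so the formula = T.
Row p1=T, p2=F, p3=F, p4=F: (((p1 and not (p4 iff p2)) iff p3) and p2 and p2) = F, (p3 implies p1) = T, so the formula = T.
Row p1=F, p2=T, p3=T, p4=F: (((p1 and not (p4 iff p2)) iff p3) and p2 and p2) = F, (p3 implies p1) = F, so the formula = F.
Row p1=F, p2=T, p3=F, p4=T: (((p1 and not (p4 iff p2)) iff p3) and p2 and p2) = T, (p3 implies p1) = T, so the formula = T.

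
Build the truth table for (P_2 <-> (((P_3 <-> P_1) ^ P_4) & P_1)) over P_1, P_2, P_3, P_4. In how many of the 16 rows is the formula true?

P_1 | P_2 | P_3 | P_4 | φ
--- | --- | --- | --- | -
 T  |  T  |  T  |  T  | F
 T  |  T  |  T  |  F  | T
 T  |  T  |  F  |  T  | T
 T  |  T  |  F  |  F  | F
 T  |  F  |  T  |  T  | T
 T  |  F  |  T  |  F  | F
 T  |  F  |  F  |  T  | F
 T  |  F  |  F  |  F  | T
 F  |  T  |  T  |  T  | F
 F  |  T  |  T  |  F  | F
 F  |  T  |  F  |  T  | F
 F  |  T  |  F  |  F  | F
 F  |  F  |  T  |  T  | T
 F  |  F  |  T  |  F  | T
 F  |  F  |  F  |  T  | T
 F  |  F  |  F  |  F  | T
The formula is true on 8 of the 16 rows.

8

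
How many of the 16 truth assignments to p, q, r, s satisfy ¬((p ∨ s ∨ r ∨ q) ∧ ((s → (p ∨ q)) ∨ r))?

p  q  r  s  |  φ
1  1  1  1  |  0
1  1  1  0  |  0
1  1  0  1  |  0
1  1  0  0  |  0
1  0  1  1  |  0
1  0  1  0  |  0
1  0  0  1  |  0
1  0  0  0  |  0
0  1  1  1  |  0
0  1  1  0  |  0
0  1  0  1  |  0
0  1  0  0  |  0
0  0  1  1  |  0
0  0  1  0  |  0
0  0  0  1  |  1
0  0  0  0  |  1
The formula is true on 2 of the 16 rows.

2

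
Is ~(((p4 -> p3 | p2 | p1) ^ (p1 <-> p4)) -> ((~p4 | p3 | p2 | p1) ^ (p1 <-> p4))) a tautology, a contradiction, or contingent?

p1  p2  p3  p4     (p3 | p2 | p1)  (p4 -> (p3 | p2 | p1))  (p1 <-> p4)  ~p4  (~p4 | (p3 | p2 | p1))  φ
1   1   1   1            1                   1                  1        0             1             0
1   1   1   0            1                   1                  0        1             1             0
1   1   0   1            1                   1                  1        0             1             0
1   1   0   0            1                   1                  0        1             1             0
1   0   1   1            1                   1                  1        0             1             0
1   0   1   0            1                   1                  0        1             1             0
1   0   0   1            1                   1                  1        0             1             0
1   0   0   0            1                   1                  0        1             1             0
0   1   1   1            1                   1                  0        0             1             0
0   1   1   0            1                   1                  1        1             1             0
0   1   0   1            1                   1                  0        0             1             0
0   1   0   0            1                   1                  1        1             1             0
0   0   1   1            1                   1                  0        0             1             0
0   0   1   0            1                   1                  1        1             1             0
0   0   0   1            0                   0                  0        0             0             0
0   0   0   0            0                   1                  1        1             1             0
Every row is 0, so the formula is a contradiction.

contradiction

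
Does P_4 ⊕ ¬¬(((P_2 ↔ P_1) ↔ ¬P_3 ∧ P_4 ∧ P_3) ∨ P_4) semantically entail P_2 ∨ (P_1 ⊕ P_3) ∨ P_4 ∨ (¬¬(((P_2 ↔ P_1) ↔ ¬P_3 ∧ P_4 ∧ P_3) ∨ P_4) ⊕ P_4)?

P_1 | P_2 | P_3 | P_4 || φ | ψ
 F  |  F  |  F  |  F  || F | F
 F  |  F  |  F  |  T  || F | T
 F  |  F  |  T  |  F  || F | T
 F  |  F  |  T  |  T  || F | T
 F  |  T  |  F  |  F  || T | T
 F  |  T  |  F  |  T  || F | T
 F  |  T  |  T  |  F  || T | T
 F  |  T  |  T  |  T  || F | T
 T  |  F  |  F  |  F  || T | T
 T  |  F  |  F  |  T  || F | T
 T  |  F  |  T  |  F  || T | T
 T  |  F  |  T  |  T  || F | T
 T  |  T  |  F  |  F  || F | T
 T  |  T  |  F  |  T  || F | T
 T  |  T  |  T  |  F  || F | T
 T  |  T  |  T  |  T  || F | T
In every row where φ is true, ψ is also true, so φ ⊨ ψ.

yes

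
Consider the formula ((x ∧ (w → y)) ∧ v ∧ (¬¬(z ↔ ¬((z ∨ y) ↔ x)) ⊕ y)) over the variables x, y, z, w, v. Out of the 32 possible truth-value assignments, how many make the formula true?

2

x | y | z | w | v | φ
- | - | - | - | - | -
0 | 0 | 0 | 0 | 0 | 0
0 | 0 | 0 | 0 | 1 | 0
0 | 0 | 0 | 1 | 0 | 0
0 | 0 | 0 | 1 | 1 | 0
0 | 0 | 1 | 0 | 0 | 0
0 | 0 | 1 | 0 | 1 | 0
0 | 0 | 1 | 1 | 0 | 0
0 | 0 | 1 | 1 | 1 | 0
0 | 1 | 0 | 0 | 0 | 0
0 | 1 | 0 | 0 | 1 | 0
0 | 1 | 0 | 1 | 0 | 0
0 | 1 | 0 | 1 | 1 | 0
0 | 1 | 1 | 0 | 0 | 0
0 | 1 | 1 | 0 | 1 | 0
0 | 1 | 1 | 1 | 0 | 0
0 | 1 | 1 | 1 | 1 | 0
1 | 0 | 0 | 0 | 0 | 0
1 | 0 | 0 | 0 | 1 | 0
1 | 0 | 0 | 1 | 0 | 0
1 | 0 | 0 | 1 | 1 | 0
1 | 0 | 1 | 0 | 0 | 0
1 | 0 | 1 | 0 | 1 | 0
1 | 0 | 1 | 1 | 0 | 0
1 | 0 | 1 | 1 | 1 | 0
1 | 1 | 0 | 0 | 0 | 0
1 | 1 | 0 | 0 | 1 | 0
1 | 1 | 0 | 1 | 0 | 0
1 | 1 | 0 | 1 | 1 | 0
1 | 1 | 1 | 0 | 0 | 0
1 | 1 | 1 | 0 | 1 | 1
1 | 1 | 1 | 1 | 0 | 0
1 | 1 | 1 | 1 | 1 | 1
The formula is true on 2 of the 32 rows.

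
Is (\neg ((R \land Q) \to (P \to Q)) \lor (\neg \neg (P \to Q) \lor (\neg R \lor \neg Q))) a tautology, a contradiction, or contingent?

tautology

P | Q | R || φ
1 | 1 | 1 || 1
1 | 1 | 0 || 1
1 | 0 | 1 || 1
1 | 0 | 0 || 1
0 | 1 | 1 || 1
0 | 1 | 0 || 1
0 | 0 | 1 || 1
0 | 0 | 0 || 1
Every row is 1, so the formula is a tautology.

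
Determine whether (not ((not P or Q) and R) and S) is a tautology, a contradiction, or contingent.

P | Q | R | S | φ
- | - | - | - | -
1 | 1 | 1 | 1 | 0
1 | 1 | 1 | 0 | 0
1 | 1 | 0 | 1 | 1
1 | 1 | 0 | 0 | 0
1 | 0 | 1 | 1 | 1
1 | 0 | 1 | 0 | 0
1 | 0 | 0 | 1 | 1
1 | 0 | 0 | 0 | 0
0 | 1 | 1 | 1 | 0
0 | 1 | 1 | 0 | 0
0 | 1 | 0 | 1 | 1
0 | 1 | 0 | 0 | 0
0 | 0 | 1 | 1 | 0
0 | 0 | 1 | 0 | 0
0 | 0 | 0 | 1 | 1
0 | 0 | 0 | 0 | 0
5 of 16 rows are 1, so the formula is contingent.

contingent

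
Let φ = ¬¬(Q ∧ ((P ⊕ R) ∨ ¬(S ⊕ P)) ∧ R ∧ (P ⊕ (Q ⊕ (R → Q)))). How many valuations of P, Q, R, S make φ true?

P  Q  R  S  |  (P ⊕ R)  (S ⊕ P)  ¬(S ⊕ P)  ((P ⊕ R) ∨ ¬(S ⊕ P))  (R → Q)  (Q ⊕ (R → Q))  (P ⊕ (Q ⊕ (R → Q)))  φ
F  F  F  F  |     F        F        T               T               T           T                 T           F
F  F  F  T  |     F        T        F               F               T           T                 T           F
F  F  T  F  |     T        F        T               T               F           F                 F           F
F  F  T  T  |     T        T        F               T               F           F                 F           F
F  T  F  F  |     F        F        T               T               T           F                 F           F
F  T  F  T  |     F        T        F               F               T           F                 F           F
F  T  T  F  |     T        F        T               T               T           F                 F           F
F  T  T  T  |     T        T        F               T               T           F                 F           F
T  F  F  F  |     T        T        F               T               T           T                 F           F
T  F  F  T  |     T        F        T               T               T           T                 F           F
T  F  T  F  |     F        T        F               F               F           F                 T           F
T  F  T  T  |     F        F        T               T               F           F                 T           F
T  T  F  F  |     T        T        F               T               T           F                 T           F
T  T  F  T  |     T        F        T               T               T           F                 T           F
T  T  T  F  |     F        T        F               F               T           F                 T           F
T  T  T  T  |     F        F        T               T               T           F                 T           T
The formula is true on 1 of the 16 rows.

1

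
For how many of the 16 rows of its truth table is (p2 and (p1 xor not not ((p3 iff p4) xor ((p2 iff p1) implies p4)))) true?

p1 | p2 | p3 | p4 | (p3 iff p4) | (p2 iff p1) | ((p2 iff p1) implies p4) | φ
-- | -- | -- | -- | ----------- | ----------- | ------------------------ | -
T  | T  | T  | T  |      T      |      T      |            T             | T
T  | T  | T  | F  |      F      |      T      |            F             | T
T  | T  | F  | T  |      F      |      T      |            T             | F
T  | T  | F  | F  |      T      |      T      |            F             | F
T  | F  | T  | T  |      T      |      F      |            T             | F
T  | F  | T  | F  |      F      |      F      |            T             | F
T  | F  | F  | T  |      F      |      F      |            T             | F
T  | F  | F  | F  |      T      |      F      |            T             | F
F  | T  | T  | T  |      T      |      F      |            T             | F
F  | T  | T  | F  |      F      |      F      |            T             | T
F  | T  | F  | T  |      F      |      F      |            T             | T
F  | T  | F  | F  |      T      |      F      |            T             | F
F  | F  | T  | T  |      T      |      T      |            T             | F
F  | F  | T  | F  |      F      |      T      |            F             | F
F  | F  | F  | T  |      F      |      T      |            T             | F
F  | F  | F  | F  |      T      |      T      |            F             | F
The formula is true on 4 of the 16 rows.

4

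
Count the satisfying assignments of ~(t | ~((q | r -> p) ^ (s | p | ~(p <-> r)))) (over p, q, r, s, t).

6

p | q | r | s | t || φ
T | T | T | T | T || F
T | T | T | T | F || F
T | T | T | F | T || F
T | T | T | F | F || F
T | T | F | T | T || F
T | T | F | T | F || F
T | T | F | F | T || F
T | T | F | F | F || F
T | F | T | T | T || F
T | F | T | T | F || F
T | F | T | F | T || F
T | F | T | F | F || F
T | F | F | T | T || F
T | F | F | T | F || F
T | F | F | F | T || F
T | F | F | F | F || F
F | T | T | T | T || F
F | T | T | T | F || T
F | T | T | F | T || F
F | T | T | F | F || T
F | T | F | T | T || F
F | T | F | T | F || T
F | T | F | F | T || F
F | T | F | F | F || F
F | F | T | T | T || F
F | F | T | T | F || T
F | F | T | F | T || F
F | F | T | F | F || T
F | F | F | T | T || F
F | F | F | T | F || F
F | F | F | F | T || F
F | F | F | F | F || T
The formula is true on 6 of the 32 rows.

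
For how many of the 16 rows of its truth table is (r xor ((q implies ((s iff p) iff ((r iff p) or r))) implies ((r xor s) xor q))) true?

p | q | r | s | φ
- | - | - | - | -
1 | 1 | 1 | 1 | 0
1 | 1 | 1 | 0 | 0
1 | 1 | 0 | 1 | 1
1 | 1 | 0 | 0 | 1
1 | 0 | 1 | 1 | 1
1 | 0 | 1 | 0 | 0
1 | 0 | 0 | 1 | 1
1 | 0 | 0 | 0 | 0
0 | 1 | 1 | 1 | 0
0 | 1 | 1 | 0 | 1
0 | 1 | 0 | 1 | 1
0 | 1 | 0 | 0 | 1
0 | 0 | 1 | 1 | 1
0 | 0 | 1 | 0 | 0
0 | 0 | 0 | 1 | 1
0 | 0 | 0 | 0 | 0
The formula is true on 9 of the 16 rows.

9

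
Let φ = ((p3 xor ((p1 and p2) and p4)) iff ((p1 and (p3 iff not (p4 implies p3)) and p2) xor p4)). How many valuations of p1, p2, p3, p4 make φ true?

7

p1 | p2 | p3 | p4 | φ
-- | -- | -- | -- | -
T  | T  | T  | T  | F
T  | T  | T  | F  | F
T  | T  | F  | T  | T
T  | T  | F  | F  | F
T  | F  | T  | T  | T
T  | F  | T  | F  | F
T  | F  | F  | T  | F
T  | F  | F  | F  | T
F  | T  | T  | T  | T
F  | T  | T  | F  | F
F  | T  | F  | T  | F
F  | T  | F  | F  | T
F  | F  | T  | T  | T
F  | F  | T  | F  | F
F  | F  | F  | T  | F
F  | F  | F  | F  | T
The formula is true on 7 of the 16 rows.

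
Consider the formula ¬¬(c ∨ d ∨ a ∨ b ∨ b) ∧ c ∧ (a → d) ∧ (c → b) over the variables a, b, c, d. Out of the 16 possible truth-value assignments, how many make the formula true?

3

a  b  c  d  |  (a ∨ b ∨ b)  (c ∨ d ∨ (a ∨ b ∨ b))  ¬(c ∨ d ∨ (a ∨ b ∨ b))  ¬¬(c ∨ d ∨ (a ∨ b ∨ b))  (a → d)  (c → b)  φ
0  0  0  0  |       0                 0                      1                        0                1        1     0
0  0  0  1  |       0                 1                      0                        1                1        1     0
0  0  1  0  |       0                 1                      0                        1                1        0     0
0  0  1  1  |       0                 1                      0                        1                1        0     0
0  1  0  0  |       1                 1                      0                        1                1        1     0
0  1  0  1  |       1                 1                      0                        1                1        1     0
0  1  1  0  |       1                 1                      0                        1                1        1     1
0  1  1  1  |       1                 1                      0                        1                1        1     1
1  0  0  0  |       1                 1                      0                        1                0        1     0
1  0  0  1  |       1                 1                      0                        1                1        1     0
1  0  1  0  |       1                 1                      0                        1                0        0     0
1  0  1  1  |       1                 1                      0                        1                1        0     0
1  1  0  0  |       1                 1                      0                        1                0        1     0
1  1  0  1  |       1                 1                      0                        1                1        1     0
1  1  1  0  |       1                 1                      0                        1                0        1     0
1  1  1  1  |       1                 1                      0                        1                1        1     1
The formula is true on 3 of the 16 rows.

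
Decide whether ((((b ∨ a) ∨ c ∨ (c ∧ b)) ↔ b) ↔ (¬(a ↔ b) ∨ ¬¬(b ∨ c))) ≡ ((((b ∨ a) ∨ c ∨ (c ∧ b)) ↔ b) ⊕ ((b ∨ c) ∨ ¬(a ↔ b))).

a | b | c || φ | ψ
0 | 0 | 0 || 0 | 1
0 | 0 | 1 || 0 | 1
0 | 1 | 0 || 1 | 0
0 | 1 | 1 || 1 | 0
1 | 0 | 0 || 0 | 1
1 | 0 | 1 || 0 | 1
1 | 1 | 0 || 1 | 0
1 | 1 | 1 || 1 | 0
The columns differ at a=0, b=0, c=0 (φ=0, ψ=1), so they are not equivalent.

not equivalent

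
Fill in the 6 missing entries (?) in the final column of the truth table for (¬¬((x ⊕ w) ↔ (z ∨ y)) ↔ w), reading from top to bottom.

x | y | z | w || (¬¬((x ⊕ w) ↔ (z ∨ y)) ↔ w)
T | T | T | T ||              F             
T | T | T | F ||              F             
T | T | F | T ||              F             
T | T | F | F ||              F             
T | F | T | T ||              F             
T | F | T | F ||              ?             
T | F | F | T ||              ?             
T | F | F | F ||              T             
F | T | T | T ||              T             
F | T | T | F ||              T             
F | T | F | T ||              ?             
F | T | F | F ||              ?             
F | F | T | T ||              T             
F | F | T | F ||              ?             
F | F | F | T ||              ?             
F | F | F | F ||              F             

Row x=T, y=F, z=T, w=F: ¬¬((x ⊕ w) ↔ (z ∨ y)) = T, so (¬¬((x ⊕ w) ↔ (z ∨ y)) ↔ w) = F.
Row x=T, y=F, z=F, w=T: ¬¬((x ⊕ w) ↔ (z ∨ y)) = T, so (¬¬((x ⊕ w) ↔ (z ∨ y)) ↔ w) = T.
Row x=F, y=T, z=F, w=T: ¬¬((x ⊕ w) ↔ (z ∨ y)) = T, so (¬¬((x ⊕ w) ↔ (z ∨ y)) ↔ w) = T.
Row x=F, y=T, z=F, w=F: ¬¬((x ⊕ w) ↔ (z ∨ y)) = F, so (¬¬((x ⊕ w) ↔ (z ∨ y)) ↔ w) = T.
Row x=F, y=F, z=T, w=F: ¬¬((x ⊕ w) ↔ (z ∨ y)) = F, so (¬¬((x ⊕ w) ↔ (z ∨ y)) ↔ w) = T.
Row x=F, y=F, z=F, w=T: ¬¬((x ⊕ w) ↔ (z ∨ y)) = F, so (¬¬((x ⊕ w) ↔ (z ∨ y)) ↔ w) = F.

F, T, T, T, T, F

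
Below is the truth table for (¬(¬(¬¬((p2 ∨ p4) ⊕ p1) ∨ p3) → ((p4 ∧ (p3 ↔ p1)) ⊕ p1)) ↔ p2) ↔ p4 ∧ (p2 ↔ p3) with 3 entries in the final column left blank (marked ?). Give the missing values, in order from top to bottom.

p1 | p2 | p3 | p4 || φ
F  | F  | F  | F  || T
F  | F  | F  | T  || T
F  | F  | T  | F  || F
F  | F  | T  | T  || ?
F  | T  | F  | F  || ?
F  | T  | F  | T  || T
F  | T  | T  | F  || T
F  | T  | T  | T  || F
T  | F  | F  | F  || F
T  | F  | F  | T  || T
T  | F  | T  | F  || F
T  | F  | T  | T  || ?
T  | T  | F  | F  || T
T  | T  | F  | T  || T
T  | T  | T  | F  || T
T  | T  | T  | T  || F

F, T, F

Row p1=F, p2=F, p3=T, p4=T: (¬(¬(¬¬((p2 ∨ p4) ⊕ p1) ∨ p3) → ((p4 ∧ (p3 ↔ p1)) ⊕ p1)) ↔ p2) = T, (p4 ∧ (p2 ↔ p3)) = F, so the formula = F.
Row p1=F, p2=T, p3=F, p4=F: (¬(¬(¬¬((p2 ∨ p4) ⊕ p1) ∨ p3) → ((p4 ∧ (p3 ↔ p1)) ⊕ p1)) ↔ p2) = F, (p4 ∧ (p2 ↔ p3)) = F, so the formula = T.
Row p1=T, p2=F, p3=T, p4=T: (¬(¬(¬¬((p2 ∨ p4) ⊕ p1) ∨ p3) → ((p4 ∧ (p3 ↔ p1)) ⊕ p1)) ↔ p2) = T, (p4 ∧ (p2 ↔ p3)) = F, so the formula = F.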